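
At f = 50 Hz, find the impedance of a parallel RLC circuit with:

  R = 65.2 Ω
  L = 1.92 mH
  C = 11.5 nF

Step 1 — Angular frequency: ω = 2π·f = 2π·50 = 314.2 rad/s.
Step 2 — Component impedances:
  R: Z = R = 65.2 Ω
  L: Z = jωL = j·314.2·0.00192 = 0 + j0.6032 Ω
  C: Z = 1/(jωC) = -j/(ω·C) = 0 - j2.768e+05 Ω
Step 3 — Parallel combination: 1/Z_total = 1/R + 1/L + 1/C; Z_total = 0.00558 + j0.6031 Ω = 0.6032∠89.5° Ω.

Z = 0.00558 + j0.6031 Ω = 0.6032∠89.5° Ω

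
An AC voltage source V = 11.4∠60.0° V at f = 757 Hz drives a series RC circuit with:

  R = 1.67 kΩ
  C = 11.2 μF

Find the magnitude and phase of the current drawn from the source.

Step 1 — Angular frequency: ω = 2π·f = 2π·757 = 4756 rad/s.
Step 2 — Component impedances:
  R: Z = R = 1670 Ω
  C: Z = 1/(jωC) = -j/(ω·C) = 0 - j18.77 Ω
Step 3 — Series combination: Z_total = R + C = 1670 - j18.77 Ω = 1670∠-0.6° Ω.
Step 4 — Source phasor: V = 11.4∠60.0° V = 5.7 + j9.873 V.
Step 5 — Ohm's law: I = V / Z_total = (5.7 + j9.873) / (1670 - j18.77) = 0.003346 + j0.005949 A.
Step 6 — Convert to polar: |I| = 0.006826 A, ∠I = 60.6°.

I = 0.006826∠60.6° A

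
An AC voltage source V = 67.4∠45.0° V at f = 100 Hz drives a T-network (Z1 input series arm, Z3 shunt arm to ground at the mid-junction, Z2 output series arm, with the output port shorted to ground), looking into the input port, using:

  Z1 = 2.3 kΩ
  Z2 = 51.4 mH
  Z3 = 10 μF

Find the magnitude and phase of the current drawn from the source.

Step 1 — Angular frequency: ω = 2π·f = 2π·100 = 628.3 rad/s.
Step 2 — Component impedances:
  Z1: Z = R = 2300 Ω
  Z2: Z = jωL = j·628.3·0.0514 = 0 + j32.3 Ω
  Z3: Z = 1/(jωC) = -j/(ω·C) = 0 - j159.2 Ω
Step 3 — With the output port shorted to ground, the output series arm Z2 runs from the junction to ground; the shunt arm Z3 also runs from the junction to ground. They appear in parallel: Z3 || Z2 = 0 + j40.52 Ω.
Step 4 — Series with input arm Z1: Z_in = Z1 + (Z3 || Z2) = 2300 + j40.52 Ω = 2300∠1.0° Ω.
Step 5 — Source phasor: V = 67.4∠45.0° V = 47.66 + j47.66 V.
Step 6 — Ohm's law: I = V / Z_total = (47.66 + j47.66) / (2300 + j40.52) = 0.02108 + j0.02035 A.
Step 7 — Convert to polar: |I| = 0.0293 A, ∠I = 44.0°.

I = 0.0293∠44.0° A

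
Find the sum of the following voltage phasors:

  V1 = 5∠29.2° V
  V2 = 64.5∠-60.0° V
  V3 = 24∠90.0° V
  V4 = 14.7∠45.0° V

Step 1 — Convert each phasor to rectangular form:
  V1 = 5·(cos(29.2°) + j·sin(29.2°)) = 4.365 + j2.439 V
  V2 = 64.5·(cos(-60.0°) + j·sin(-60.0°)) = 32.25 - j55.86 V
  V3 = 24·(cos(90.0°) + j·sin(90.0°)) = 0 + j24 V
  V4 = 14.7·(cos(45.0°) + j·sin(45.0°)) = 10.39 + j10.39 V
Step 2 — Sum components: V_total = 47.01 - j19.02 V.
Step 3 — Convert to polar: |V_total| = 50.71 V, ∠V_total = -22.0°.

V_total = 50.71∠-22.0° V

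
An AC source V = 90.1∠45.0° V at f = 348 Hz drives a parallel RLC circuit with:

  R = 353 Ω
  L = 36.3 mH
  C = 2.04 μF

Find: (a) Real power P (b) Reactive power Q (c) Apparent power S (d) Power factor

Step 1 — Angular frequency: ω = 2π·f = 2π·348 = 2187 rad/s.
Step 2 — Component impedances:
  R: Z = R = 353 Ω
  L: Z = jωL = j·2187·0.0363 = 0 + j79.37 Ω
  C: Z = 1/(jωC) = -j/(ω·C) = 0 - j224.2 Ω
Step 3 — Parallel combination: 1/Z_total = 1/R + 1/L + 1/C; Z_total = 38.15 + j109.6 Ω = 116∠70.8° Ω.
Step 4 — Source phasor: V = 90.1∠45.0° V = 63.71 + j63.71 V.
Step 5 — Current: I = V / Z = 0.699 - j0.338 A = 0.7764∠-25.8° A.
Step 6 — Complex power: S = V·I* = 23 + j66.07 VA.
Step 7 — Real power: P = Re(S) = 23 W.
Step 8 — Reactive power: Q = Im(S) = 66.07 VAR.
Step 9 — Apparent power: |S| = 69.96 VA.
Step 10 — Power factor: PF = P/|S| = 0.3287 (lagging).

(a) P = 23 W  (b) Q = 66.07 VAR  (c) S = 69.96 VA  (d) PF = 0.3287 (lagging)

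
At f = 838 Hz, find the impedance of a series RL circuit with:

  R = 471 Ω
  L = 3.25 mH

Step 1 — Angular frequency: ω = 2π·f = 2π·838 = 5265 rad/s.
Step 2 — Component impedances:
  R: Z = R = 471 Ω
  L: Z = jωL = j·5265·0.00325 = 0 + j17.11 Ω
Step 3 — Series combination: Z_total = R + L = 471 + j17.11 Ω = 471.3∠2.1° Ω.

Z = 471 + j17.11 Ω = 471.3∠2.1° Ω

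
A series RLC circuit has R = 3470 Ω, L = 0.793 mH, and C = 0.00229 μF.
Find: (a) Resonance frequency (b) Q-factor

Step 1 — Resonance condition Im(Z)=0 gives ω₀ = 1/√(LC).
Step 2 — ω₀ = 1/√(0.000793·2.29e-09) = 7.421e+05 rad/s.
Step 3 — f₀ = ω₀/(2π) = 1.181e+05 Hz.
Step 4 — Series Q: Q = ω₀L/R = 7.421e+05·0.000793/3470 = 0.1696.

(a) f₀ = 1.181e+05 Hz  (b) Q = 0.1696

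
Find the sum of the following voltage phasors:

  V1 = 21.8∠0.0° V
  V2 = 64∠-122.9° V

Step 1 — Convert each phasor to rectangular form:
  V1 = 21.8·(cos(0.0°) + j·sin(0.0°)) = 21.8 V
  V2 = 64·(cos(-122.9°) + j·sin(-122.9°)) = -34.76 - j53.74 V
Step 2 — Sum components: V_total = -12.96 - j53.74 V.
Step 3 — Convert to polar: |V_total| = 55.28 V, ∠V_total = -103.6°.

V_total = 55.28∠-103.6° V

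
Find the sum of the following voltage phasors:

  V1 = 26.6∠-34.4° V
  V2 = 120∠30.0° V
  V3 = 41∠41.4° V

Step 1 — Convert each phasor to rectangular form:
  V1 = 26.6·(cos(-34.4°) + j·sin(-34.4°)) = 21.95 - j15.03 V
  V2 = 120·(cos(30.0°) + j·sin(30.0°)) = 103.9 + j60 V
  V3 = 41·(cos(41.4°) + j·sin(41.4°)) = 30.75 + j27.11 V
Step 2 — Sum components: V_total = 156.6 + j72.09 V.
Step 3 — Convert to polar: |V_total| = 172.4 V, ∠V_total = 24.7°.

V_total = 172.4∠24.7° V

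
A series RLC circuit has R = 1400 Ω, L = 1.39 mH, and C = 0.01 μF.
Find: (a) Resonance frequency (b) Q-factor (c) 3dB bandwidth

Step 1 — Resonance: ω₀ = 1/√(LC) = 1/√(0.00139·1e-08) = 2.682e+05 rad/s.
Step 2 — f₀ = ω₀/(2π) = 4.269e+04 Hz.
Step 3 — Series Q: Q = ω₀L/R = 2.682e+05·0.00139/1400 = 0.2663.
Step 4 — Bandwidth: Δω = ω₀/Q = 1.007e+06 rad/s; BW = Δω/(2π) = 1.603e+05 Hz.

(a) f₀ = 4.269e+04 Hz  (b) Q = 0.2663  (c) BW = 1.603e+05 Hz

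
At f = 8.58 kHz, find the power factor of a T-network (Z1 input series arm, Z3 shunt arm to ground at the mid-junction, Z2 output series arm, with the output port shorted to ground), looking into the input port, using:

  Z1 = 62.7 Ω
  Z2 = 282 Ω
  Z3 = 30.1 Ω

Step 1 — Angular frequency: ω = 2π·f = 2π·8580 = 5.391e+04 rad/s.
Step 2 — Component impedances:
  Z1: Z = R = 62.7 Ω
  Z2: Z = R = 282 Ω
  Z3: Z = R = 30.1 Ω
Step 3 — With the output port shorted to ground, the output series arm Z2 runs from the junction to ground; the shunt arm Z3 also runs from the junction to ground. They appear in parallel: Z3 || Z2 = 27.2 Ω.
Step 4 — Series with input arm Z1: Z_in = Z1 + (Z3 || Z2) = 89.9 Ω = 89.9∠0.0° Ω.
Step 5 — Power factor: PF = cos(φ) = Re(Z)/|Z| = 89.9/89.9 = 1.
Step 6 — Type: Im(Z) = 0 ⇒ unity (phase φ = 0.0°).

PF = 1 (unity, φ = 0.0°)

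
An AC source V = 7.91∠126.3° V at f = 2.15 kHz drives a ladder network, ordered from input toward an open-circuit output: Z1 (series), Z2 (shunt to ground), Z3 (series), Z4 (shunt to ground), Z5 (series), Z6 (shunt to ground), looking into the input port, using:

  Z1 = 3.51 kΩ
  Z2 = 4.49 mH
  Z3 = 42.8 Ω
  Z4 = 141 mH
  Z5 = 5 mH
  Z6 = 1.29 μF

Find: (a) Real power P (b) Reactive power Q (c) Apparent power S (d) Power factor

Step 1 — Angular frequency: ω = 2π·f = 2π·2150 = 1.351e+04 rad/s.
Step 2 — Component impedances:
  Z1: Z = R = 3510 Ω
  Z2: Z = jωL = j·1.351e+04·0.00449 = 0 + j60.65 Ω
  Z3: Z = R = 42.8 Ω
  Z4: Z = jωL = j·1.351e+04·0.141 = 0 + j1905 Ω
  Z5: Z = jωL = j·1.351e+04·0.005 = 0 + j67.54 Ω
  Z6: Z = 1/(jωC) = -j/(ω·C) = 0 - j57.38 Ω
Step 3 — Ladder network (open output): work backward from the far end, alternating series and parallel combinations. Z_in = 3533 + j22.59 Ω = 3533∠0.4° Ω.
Step 4 — Source phasor: V = 7.91∠126.3° V = -4.683 + j6.375 V.
Step 5 — Current: I = V / Z = -0.001314 + j0.001813 A = 0.002239∠125.9° A.
Step 6 — Complex power: S = V·I* = 0.01771 + j0.0001132 VA.
Step 7 — Real power: P = Re(S) = 0.01771 W.
Step 8 — Reactive power: Q = Im(S) = 0.0001132 VAR.
Step 9 — Apparent power: |S| = 0.01771 VA.
Step 10 — Power factor: PF = P/|S| = 1 (lagging).

(a) P = 0.01771 W  (b) Q = 0.0001132 VAR  (c) S = 0.01771 VA  (d) PF = 1 (lagging)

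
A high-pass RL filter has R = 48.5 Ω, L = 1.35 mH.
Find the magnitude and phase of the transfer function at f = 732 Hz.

Step 1 — Angular frequency: ω = 2π·732 = 4599 rad/s.
Step 2 — Transfer function: H(jω) = jωL/(R + jωL).
Step 3 — Numerator jωL = j·6.209; denominator R + jωL = 48.5 + j6.209.
Step 4 — H = 0.01613 + j0.126.
Step 5 — Magnitude: |H| = 0.127 (-17.9 dB); phase: φ = 82.7°.

|H| = 0.127 (-17.9 dB), φ = 82.7°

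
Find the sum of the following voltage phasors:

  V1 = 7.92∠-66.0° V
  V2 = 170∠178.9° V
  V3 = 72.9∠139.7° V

Step 1 — Convert each phasor to rectangular form:
  V1 = 7.92·(cos(-66.0°) + j·sin(-66.0°)) = 3.221 - j7.235 V
  V2 = 170·(cos(178.9°) + j·sin(178.9°)) = -170 + j3.264 V
  V3 = 72.9·(cos(139.7°) + j·sin(139.7°)) = -55.6 + j47.15 V
Step 2 — Sum components: V_total = -222.3 + j43.18 V.
Step 3 — Convert to polar: |V_total| = 226.5 V, ∠V_total = 169.0°.

V_total = 226.5∠169.0° V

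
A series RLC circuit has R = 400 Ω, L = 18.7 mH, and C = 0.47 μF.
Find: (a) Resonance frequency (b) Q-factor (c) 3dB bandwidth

Step 1 — Resonance: ω₀ = 1/√(LC) = 1/√(0.0187·4.7e-07) = 1.067e+04 rad/s.
Step 2 — f₀ = ω₀/(2π) = 1698 Hz.
Step 3 — Series Q: Q = ω₀L/R = 1.067e+04·0.0187/400 = 0.4987.
Step 4 — Bandwidth: Δω = ω₀/Q = 2.139e+04 rad/s; BW = Δω/(2π) = 3404 Hz.

(a) f₀ = 1698 Hz  (b) Q = 0.4987  (c) BW = 3404 Hz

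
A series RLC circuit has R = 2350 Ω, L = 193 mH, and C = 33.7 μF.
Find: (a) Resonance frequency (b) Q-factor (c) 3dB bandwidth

Step 1 — Resonance condition Im(Z)=0 gives ω₀ = 1/√(LC).
Step 2 — ω₀ = 1/√(0.193·3.37e-05) = 392.1 rad/s.
Step 3 — f₀ = ω₀/(2π) = 62.41 Hz.
Step 4 — Series Q: Q = ω₀L/R = 392.1·0.193/2350 = 0.0322.
Step 5 — 3dB bandwidth: Δω = ω₀/Q = 1.218e+04 rad/s; BW = Δω/(2π) = 1938 Hz.

(a) f₀ = 62.41 Hz  (b) Q = 0.0322  (c) BW = 1938 Hz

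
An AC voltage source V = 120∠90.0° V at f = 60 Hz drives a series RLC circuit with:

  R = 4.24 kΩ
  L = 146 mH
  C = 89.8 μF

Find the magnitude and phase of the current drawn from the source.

Step 1 — Angular frequency: ω = 2π·f = 2π·60 = 377 rad/s.
Step 2 — Component impedances:
  R: Z = R = 4240 Ω
  L: Z = jωL = j·377·0.146 = 0 + j55.04 Ω
  C: Z = 1/(jωC) = -j/(ω·C) = 0 - j29.54 Ω
Step 3 — Series combination: Z_total = R + L + C = 4240 + j25.5 Ω = 4240∠0.3° Ω.
Step 4 — Source phasor: V = 120∠90.0° V = 0 + j120 V.
Step 5 — Ohm's law: I = V / Z_total = (0 + j120) / (4240 + j25.5) = 0.0001702 + j0.0283 A.
Step 6 — Convert to polar: |I| = 0.0283 A, ∠I = 89.7°.

I = 0.0283∠89.7° A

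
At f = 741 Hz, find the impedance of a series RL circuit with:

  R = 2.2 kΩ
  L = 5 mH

Step 1 — Angular frequency: ω = 2π·f = 2π·741 = 4656 rad/s.
Step 2 — Component impedances:
  R: Z = R = 2200 Ω
  L: Z = jωL = j·4656·0.005 = 0 + j23.28 Ω
Step 3 — Series combination: Z_total = R + L = 2200 + j23.28 Ω = 2200∠0.6° Ω.

Z = 2200 + j23.28 Ω = 2200∠0.6° Ω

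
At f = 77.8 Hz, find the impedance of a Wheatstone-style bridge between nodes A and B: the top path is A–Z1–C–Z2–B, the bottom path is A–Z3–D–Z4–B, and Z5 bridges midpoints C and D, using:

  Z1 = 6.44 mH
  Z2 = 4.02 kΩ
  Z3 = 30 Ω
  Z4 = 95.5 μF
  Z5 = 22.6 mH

Step 1 — Angular frequency: ω = 2π·f = 2π·77.8 = 488.8 rad/s.
Step 2 — Component impedances:
  Z1: Z = jωL = j·488.8·0.00644 = 0 + j3.148 Ω
  Z2: Z = R = 4020 Ω
  Z3: Z = R = 30 Ω
  Z4: Z = 1/(jωC) = -j/(ω·C) = 0 - j21.42 Ω
  Z5: Z = jωL = j·488.8·0.0226 = 0 + j11.05 Ω
Step 3 — Bridge requires nodal analysis (the Z5 bridge couples midpoints C and D, so the two paths cannot be reduced to a simple series/parallel combination). Setting node B to ground and injecting 1 A at node A, the 3-node admittance system at A, C, D solves to V_A = Z_AB = 5.522 - j9.796 Ω = 11.24∠-60.6° Ω.

Z = 5.522 - j9.796 Ω = 11.24∠-60.6° Ω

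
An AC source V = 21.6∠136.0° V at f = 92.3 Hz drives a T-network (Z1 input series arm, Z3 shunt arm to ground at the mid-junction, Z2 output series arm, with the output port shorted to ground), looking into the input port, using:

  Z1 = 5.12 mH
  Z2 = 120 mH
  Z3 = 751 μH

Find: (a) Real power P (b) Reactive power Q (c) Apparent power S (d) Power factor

Step 1 — Angular frequency: ω = 2π·f = 2π·92.3 = 579.9 rad/s.
Step 2 — Component impedances:
  Z1: Z = jωL = j·579.9·0.00512 = 0 + j2.969 Ω
  Z2: Z = jωL = j·579.9·0.12 = 0 + j69.59 Ω
  Z3: Z = jωL = j·579.9·0.000751 = 0 + j0.4355 Ω
Step 3 — With the output port shorted to ground, the output series arm Z2 runs from the junction to ground; the shunt arm Z3 also runs from the junction to ground. They appear in parallel: Z3 || Z2 = 0 + j0.4328 Ω.
Step 4 — Series with input arm Z1: Z_in = Z1 + (Z3 || Z2) = 0 + j3.402 Ω = 3.402∠90.0° Ω.
Step 5 — Source phasor: V = 21.6∠136.0° V = -15.54 + j15 V.
Step 6 — Current: I = V / Z = 4.41 + j4.567 A = 6.349∠46.0° A.
Step 7 — Complex power: S = V·I* = 0 + j137.1 VA.
Step 8 — Real power: P = Re(S) = 0 W.
Step 9 — Reactive power: Q = Im(S) = 137.1 VAR.
Step 10 — Apparent power: |S| = 137.1 VA.
Step 11 — Power factor: PF = P/|S| = 0 (lagging).

(a) P = 0 W  (b) Q = 137.1 VAR  (c) S = 137.1 VA  (d) PF = 0 (lagging)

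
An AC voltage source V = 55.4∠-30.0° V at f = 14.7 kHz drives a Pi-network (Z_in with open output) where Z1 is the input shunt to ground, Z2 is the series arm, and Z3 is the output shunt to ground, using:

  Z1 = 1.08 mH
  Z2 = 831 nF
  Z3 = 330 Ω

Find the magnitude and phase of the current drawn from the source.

Step 1 — Angular frequency: ω = 2π·f = 2π·1.47e+04 = 9.236e+04 rad/s.
Step 2 — Component impedances:
  Z1: Z = jωL = j·9.236e+04·0.00108 = 0 + j99.75 Ω
  Z2: Z = 1/(jωC) = -j/(ω·C) = 0 - j13.03 Ω
  Z3: Z = R = 330 Ω
Step 3 — With open output, the series arm Z2 and the output shunt Z3 appear in series to ground: Z2 + Z3 = 330 - j13.03 Ω.
Step 4 — Parallel with input shunt Z1: Z_in = Z1 || (Z2 + Z3) = 28.2 + j92.34 Ω = 96.55∠73.0° Ω.
Step 5 — Source phasor: V = 55.4∠-30.0° V = 47.98 - j27.7 V.
Step 6 — Ohm's law: I = V / Z_total = (47.98 - j27.7) / (28.2 + j92.34) = -0.1292 - j0.559 A.
Step 7 — Convert to polar: |I| = 0.5738 A, ∠I = -103.0°.

I = 0.5738∠-103.0° A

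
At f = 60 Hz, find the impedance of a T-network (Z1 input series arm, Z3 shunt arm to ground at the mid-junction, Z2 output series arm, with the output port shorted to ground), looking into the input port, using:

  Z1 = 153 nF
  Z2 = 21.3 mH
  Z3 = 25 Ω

Step 1 — Angular frequency: ω = 2π·f = 2π·60 = 377 rad/s.
Step 2 — Component impedances:
  Z1: Z = 1/(jωC) = -j/(ω·C) = 0 - j1.734e+04 Ω
  Z2: Z = jωL = j·377·0.0213 = 0 + j8.03 Ω
  Z3: Z = R = 25 Ω
Step 3 — With the output port shorted to ground, the output series arm Z2 runs from the junction to ground; the shunt arm Z3 also runs from the junction to ground. They appear in parallel: Z3 || Z2 = 2.338 + j7.279 Ω.
Step 4 — Series with input arm Z1: Z_in = Z1 + (Z3 || Z2) = 2.338 - j1.733e+04 Ω = 1.733e+04∠-90.0° Ω.

Z = 2.338 - j1.733e+04 Ω = 1.733e+04∠-90.0° Ω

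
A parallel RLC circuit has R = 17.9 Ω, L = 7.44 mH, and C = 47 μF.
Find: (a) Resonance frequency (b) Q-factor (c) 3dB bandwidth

Step 1 — Resonance: ω₀ = 1/√(LC) = 1/√(0.00744·4.7e-05) = 1691 rad/s.
Step 2 — f₀ = ω₀/(2π) = 269.1 Hz.
Step 3 — Parallel Q: Q = R/(ω₀L) = 17.9/(1691·0.00744) = 1.423.
Step 4 — Bandwidth: Δω = ω₀/Q = 1189 rad/s; BW = Δω/(2π) = 189.2 Hz.

(a) f₀ = 269.1 Hz  (b) Q = 1.423  (c) BW = 189.2 Hz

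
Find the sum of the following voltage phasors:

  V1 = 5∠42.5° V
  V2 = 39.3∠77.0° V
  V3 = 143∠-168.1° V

Step 1 — Convert each phasor to rectangular form:
  V1 = 5·(cos(42.5°) + j·sin(42.5°)) = 3.686 + j3.378 V
  V2 = 39.3·(cos(77.0°) + j·sin(77.0°)) = 8.841 + j38.29 V
  V3 = 143·(cos(-168.1°) + j·sin(-168.1°)) = -139.9 - j29.49 V
Step 2 — Sum components: V_total = -127.4 + j12.18 V.
Step 3 — Convert to polar: |V_total| = 128 V, ∠V_total = 174.5°.

V_total = 128∠174.5° V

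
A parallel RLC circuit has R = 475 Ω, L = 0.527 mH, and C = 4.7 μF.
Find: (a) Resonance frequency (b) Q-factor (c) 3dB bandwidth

Step 1 — Resonance: ω₀ = 1/√(LC) = 1/√(0.000527·4.7e-06) = 2.009e+04 rad/s.
Step 2 — f₀ = ω₀/(2π) = 3198 Hz.
Step 3 — Parallel Q: Q = R/(ω₀L) = 475/(2.009e+04·0.000527) = 44.86.
Step 4 — Bandwidth: Δω = ω₀/Q = 447.9 rad/s; BW = Δω/(2π) = 71.29 Hz.

(a) f₀ = 3198 Hz  (b) Q = 44.86  (c) BW = 71.29 Hz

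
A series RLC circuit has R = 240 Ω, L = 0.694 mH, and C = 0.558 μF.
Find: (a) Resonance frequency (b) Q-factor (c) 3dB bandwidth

Step 1 — Resonance: ω₀ = 1/√(LC) = 1/√(0.000694·5.58e-07) = 5.082e+04 rad/s.
Step 2 — f₀ = ω₀/(2π) = 8088 Hz.
Step 3 — Series Q: Q = ω₀L/R = 5.082e+04·0.000694/240 = 0.1469.
Step 4 — Bandwidth: Δω = ω₀/Q = 3.458e+05 rad/s; BW = Δω/(2π) = 5.504e+04 Hz.

(a) f₀ = 8088 Hz  (b) Q = 0.1469  (c) BW = 5.504e+04 Hz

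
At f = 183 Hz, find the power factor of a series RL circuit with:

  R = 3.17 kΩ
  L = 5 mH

Step 1 — Angular frequency: ω = 2π·f = 2π·183 = 1150 rad/s.
Step 2 — Component impedances:
  R: Z = R = 3170 Ω
  L: Z = jωL = j·1150·0.005 = 0 + j5.749 Ω
Step 3 — Series combination: Z_total = R + L = 3170 + j5.749 Ω = 3170∠0.1° Ω.
Step 4 — Power factor: PF = cos(φ) = Re(Z)/|Z| = 3170/3170 = 1.
Step 5 — Type: Im(Z) = 5.749 ⇒ lagging (phase φ = 0.1°).

PF = 1 (lagging, φ = 0.1°)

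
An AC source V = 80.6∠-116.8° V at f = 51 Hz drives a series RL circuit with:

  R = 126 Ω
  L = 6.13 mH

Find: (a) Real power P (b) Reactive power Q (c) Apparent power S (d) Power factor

Step 1 — Angular frequency: ω = 2π·f = 2π·51 = 320.4 rad/s.
Step 2 — Component impedances:
  R: Z = R = 126 Ω
  L: Z = jωL = j·320.4·0.00613 = 0 + j1.964 Ω
Step 3 — Series combination: Z_total = R + L = 126 + j1.964 Ω = 126∠0.9° Ω.
Step 4 — Source phasor: V = 80.6∠-116.8° V = -36.34 - j71.94 V.
Step 5 — Current: I = V / Z = -0.2972 - j0.5663 A = 0.6396∠-117.7° A.
Step 6 — Complex power: S = V·I* = 51.55 + j0.8036 VA.
Step 7 — Real power: P = Re(S) = 51.55 W.
Step 8 — Reactive power: Q = Im(S) = 0.8036 VAR.
Step 9 — Apparent power: |S| = 51.55 VA.
Step 10 — Power factor: PF = P/|S| = 0.9999 (lagging).

(a) P = 51.55 W  (b) Q = 0.8036 VAR  (c) S = 51.55 VA  (d) PF = 0.9999 (lagging)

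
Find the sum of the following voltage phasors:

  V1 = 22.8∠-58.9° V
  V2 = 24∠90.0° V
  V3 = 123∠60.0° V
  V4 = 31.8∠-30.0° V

Step 1 — Convert each phasor to rectangular form:
  V1 = 22.8·(cos(-58.9°) + j·sin(-58.9°)) = 11.78 - j19.52 V
  V2 = 24·(cos(90.0°) + j·sin(90.0°)) = 0 + j24 V
  V3 = 123·(cos(60.0°) + j·sin(60.0°)) = 61.5 + j106.5 V
  V4 = 31.8·(cos(-30.0°) + j·sin(-30.0°)) = 27.54 - j15.9 V
Step 2 — Sum components: V_total = 100.8 + j95.1 V.
Step 3 — Convert to polar: |V_total| = 138.6 V, ∠V_total = 43.3°.

V_total = 138.6∠43.3° V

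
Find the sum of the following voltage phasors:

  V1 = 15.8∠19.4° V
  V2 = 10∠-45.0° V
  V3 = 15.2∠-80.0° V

Step 1 — Convert each phasor to rectangular form:
  V1 = 15.8·(cos(19.4°) + j·sin(19.4°)) = 14.9 + j5.248 V
  V2 = 10·(cos(-45.0°) + j·sin(-45.0°)) = 7.071 - j7.071 V
  V3 = 15.2·(cos(-80.0°) + j·sin(-80.0°)) = 2.639 - j14.97 V
Step 2 — Sum components: V_total = 24.61 - j16.79 V.
Step 3 — Convert to polar: |V_total| = 29.8 V, ∠V_total = -34.3°.

V_total = 29.8∠-34.3° V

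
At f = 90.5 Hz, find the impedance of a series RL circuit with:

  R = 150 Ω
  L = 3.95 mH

Step 1 — Angular frequency: ω = 2π·f = 2π·90.5 = 568.6 rad/s.
Step 2 — Component impedances:
  R: Z = R = 150 Ω
  L: Z = jωL = j·568.6·0.00395 = 0 + j2.246 Ω
Step 3 — Series combination: Z_total = R + L = 150 + j2.246 Ω = 150∠0.9° Ω.

Z = 150 + j2.246 Ω = 150∠0.9° Ω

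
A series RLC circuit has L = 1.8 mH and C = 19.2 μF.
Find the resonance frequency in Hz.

Step 1 — Resonance condition Im(Z)=0 gives ω₀ = 1/√(LC).
Step 2 — ω₀ = 1/√(0.0018·1.92e-05) = 5379 rad/s.
Step 3 — f₀ = ω₀/(2π) = 856.1 Hz.

f₀ = 856.1 Hz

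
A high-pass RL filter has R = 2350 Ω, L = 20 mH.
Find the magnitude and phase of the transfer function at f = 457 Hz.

Step 1 — Angular frequency: ω = 2π·457 = 2871 rad/s.
Step 2 — Transfer function: H(jω) = jωL/(R + jωL).
Step 3 — Numerator jωL = j·57.43; denominator R + jωL = 2350 + j57.43.
Step 4 — H = 0.0005968 + j0.02442.
Step 5 — Magnitude: |H| = 0.02443 (-32.2 dB); phase: φ = 88.6°.

|H| = 0.02443 (-32.2 dB), φ = 88.6°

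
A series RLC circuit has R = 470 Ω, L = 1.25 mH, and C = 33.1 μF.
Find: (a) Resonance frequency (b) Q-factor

Step 1 — Resonance condition Im(Z)=0 gives ω₀ = 1/√(LC).
Step 2 — ω₀ = 1/√(0.00125·3.31e-05) = 4916 rad/s.
Step 3 — f₀ = ω₀/(2π) = 782.4 Hz.
Step 4 — Series Q: Q = ω₀L/R = 4916·0.00125/470 = 0.01308.

(a) f₀ = 782.4 Hz  (b) Q = 0.01308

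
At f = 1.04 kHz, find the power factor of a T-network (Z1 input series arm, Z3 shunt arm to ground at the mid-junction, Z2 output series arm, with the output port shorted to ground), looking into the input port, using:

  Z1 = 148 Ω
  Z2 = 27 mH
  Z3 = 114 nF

Step 1 — Angular frequency: ω = 2π·f = 2π·1040 = 6535 rad/s.
Step 2 — Component impedances:
  Z1: Z = R = 148 Ω
  Z2: Z = jωL = j·6535·0.027 = 0 + j176.4 Ω
  Z3: Z = 1/(jωC) = -j/(ω·C) = 0 - j1342 Ω
Step 3 — With the output port shorted to ground, the output series arm Z2 runs from the junction to ground; the shunt arm Z3 also runs from the junction to ground. They appear in parallel: Z3 || Z2 = 0 + j203.1 Ω.
Step 4 — Series with input arm Z1: Z_in = Z1 + (Z3 || Z2) = 148 + j203.1 Ω = 251.3∠53.9° Ω.
Step 5 — Power factor: PF = cos(φ) = Re(Z)/|Z| = 148/251.3 = 0.5889.
Step 6 — Type: Im(Z) = 203.1 ⇒ lagging (phase φ = 53.9°).

PF = 0.5889 (lagging, φ = 53.9°)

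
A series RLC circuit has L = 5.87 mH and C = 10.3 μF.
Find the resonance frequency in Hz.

Step 1 — Resonance condition Im(Z)=0 gives ω₀ = 1/√(LC).
Step 2 — ω₀ = 1/√(0.00587·1.03e-05) = 4067 rad/s.
Step 3 — f₀ = ω₀/(2π) = 647.3 Hz.

f₀ = 647.3 Hz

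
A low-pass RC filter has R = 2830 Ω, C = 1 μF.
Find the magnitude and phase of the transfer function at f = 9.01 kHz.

Step 1 — Angular frequency: ω = 2π·9010 = 5.661e+04 rad/s.
Step 2 — Transfer function: H(jω) = 1/(1 + jωRC).
Step 3 — Denominator: 1 + jωRC = 1 + j·5.661e+04·2830·1e-06 = 1 + j160.2.
Step 4 — H = 3.896e-05 - j0.006242.
Step 5 — Magnitude: |H| = 0.006242 (-44.1 dB); phase: φ = -89.6°.

|H| = 0.006242 (-44.1 dB), φ = -89.6°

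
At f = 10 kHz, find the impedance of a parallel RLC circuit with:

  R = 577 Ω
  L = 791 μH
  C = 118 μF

Step 1 — Angular frequency: ω = 2π·f = 2π·1e+04 = 6.283e+04 rad/s.
Step 2 — Component impedances:
  R: Z = R = 577 Ω
  L: Z = jωL = j·6.283e+04·0.000791 = 0 + j49.7 Ω
  C: Z = 1/(jωC) = -j/(ω·C) = 0 - j0.1349 Ω
Step 3 — Parallel combination: 1/Z_total = 1/R + 1/L + 1/C; Z_total = 3.17e-05 - j0.1352 Ω = 0.1352∠-90.0° Ω.

Z = 3.17e-05 - j0.1352 Ω = 0.1352∠-90.0° Ω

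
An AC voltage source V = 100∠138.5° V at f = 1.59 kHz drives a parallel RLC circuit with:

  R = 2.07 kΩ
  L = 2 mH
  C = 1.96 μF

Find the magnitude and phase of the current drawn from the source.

Step 1 — Angular frequency: ω = 2π·f = 2π·1590 = 9990 rad/s.
Step 2 — Component impedances:
  R: Z = R = 2070 Ω
  L: Z = jωL = j·9990·0.002 = 0 + j19.98 Ω
  C: Z = 1/(jωC) = -j/(ω·C) = 0 - j51.07 Ω
Step 3 — Parallel combination: 1/Z_total = 1/R + 1/L + 1/C; Z_total = 0.5203 + j32.81 Ω = 32.82∠89.1° Ω.
Step 4 — Source phasor: V = 100∠138.5° V = -74.9 + j66.26 V.
Step 5 — Ohm's law: I = V / Z_total = (-74.9 + j66.26) / (0.5203 + j32.81) = 1.983 + j2.314 A.
Step 6 — Convert to polar: |I| = 3.047 A, ∠I = 49.4°.

I = 3.047∠49.4° A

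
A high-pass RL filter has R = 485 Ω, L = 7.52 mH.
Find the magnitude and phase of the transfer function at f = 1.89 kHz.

Step 1 — Angular frequency: ω = 2π·1890 = 1.188e+04 rad/s.
Step 2 — Transfer function: H(jω) = jωL/(R + jωL).
Step 3 — Numerator jωL = j·89.3; denominator R + jωL = 485 + j89.3.
Step 4 — H = 0.03279 + j0.1781.
Step 5 — Magnitude: |H| = 0.1811 (-14.8 dB); phase: φ = 79.6°.

|H| = 0.1811 (-14.8 dB), φ = 79.6°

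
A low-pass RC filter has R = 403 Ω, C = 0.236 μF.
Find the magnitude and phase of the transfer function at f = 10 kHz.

Step 1 — Angular frequency: ω = 2π·1e+04 = 6.283e+04 rad/s.
Step 2 — Transfer function: H(jω) = 1/(1 + jωRC).
Step 3 — Denominator: 1 + jωRC = 1 + j·6.283e+04·403·2.36e-07 = 1 + j5.976.
Step 4 — H = 0.02724 - j0.1628.
Step 5 — Magnitude: |H| = 0.165 (-15.6 dB); phase: φ = -80.5°.

|H| = 0.165 (-15.6 dB), φ = -80.5°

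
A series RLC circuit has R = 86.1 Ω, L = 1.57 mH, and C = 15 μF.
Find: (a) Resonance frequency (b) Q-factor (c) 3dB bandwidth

Step 1 — Resonance condition Im(Z)=0 gives ω₀ = 1/√(LC).
Step 2 — ω₀ = 1/√(0.00157·1.5e-05) = 6516 rad/s.
Step 3 — f₀ = ω₀/(2π) = 1037 Hz.
Step 4 — Series Q: Q = ω₀L/R = 6516·0.00157/86.1 = 0.1188.
Step 5 — 3dB bandwidth: Δω = ω₀/Q = 5.484e+04 rad/s; BW = Δω/(2π) = 8728 Hz.

(a) f₀ = 1037 Hz  (b) Q = 0.1188  (c) BW = 8728 Hz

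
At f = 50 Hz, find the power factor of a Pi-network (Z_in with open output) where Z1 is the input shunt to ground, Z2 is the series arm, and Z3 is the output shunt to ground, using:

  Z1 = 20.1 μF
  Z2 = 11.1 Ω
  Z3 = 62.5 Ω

Step 1 — Angular frequency: ω = 2π·f = 2π·50 = 314.2 rad/s.
Step 2 — Component impedances:
  Z1: Z = 1/(jωC) = -j/(ω·C) = 0 - j158.4 Ω
  Z2: Z = R = 11.1 Ω
  Z3: Z = R = 62.5 Ω
Step 3 — With open output, the series arm Z2 and the output shunt Z3 appear in series to ground: Z2 + Z3 = 73.6 Ω.
Step 4 — Parallel with input shunt Z1: Z_in = Z1 || (Z2 + Z3) = 60.53 - j28.13 Ω = 66.74∠-24.9° Ω.
Step 5 — Power factor: PF = cos(φ) = Re(Z)/|Z| = 60.526/66.744 = 0.9068.
Step 6 — Type: Im(Z) = -28.13 ⇒ leading (phase φ = -24.9°).

PF = 0.9068 (leading, φ = -24.9°)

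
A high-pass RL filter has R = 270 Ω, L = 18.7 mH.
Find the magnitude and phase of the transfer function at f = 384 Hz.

Step 1 — Angular frequency: ω = 2π·384 = 2413 rad/s.
Step 2 — Transfer function: H(jω) = jωL/(R + jωL).
Step 3 — Numerator jωL = j·45.12; denominator R + jωL = 270 + j45.12.
Step 4 — H = 0.02717 + j0.1626.
Step 5 — Magnitude: |H| = 0.1648 (-15.7 dB); phase: φ = 80.5°.

|H| = 0.1648 (-15.7 dB), φ = 80.5°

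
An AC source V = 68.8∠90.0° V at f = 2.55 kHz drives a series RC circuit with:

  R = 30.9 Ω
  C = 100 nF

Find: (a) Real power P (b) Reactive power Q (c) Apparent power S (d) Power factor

Step 1 — Angular frequency: ω = 2π·f = 2π·2550 = 1.602e+04 rad/s.
Step 2 — Component impedances:
  R: Z = R = 30.9 Ω
  C: Z = 1/(jωC) = -j/(ω·C) = 0 - j624.1 Ω
Step 3 — Series combination: Z_total = R + C = 30.9 - j624.1 Ω = 624.9∠-87.2° Ω.
Step 4 — Source phasor: V = 68.8∠90.0° V = 0 + j68.8 V.
Step 5 — Current: I = V / Z = -0.11 + j0.005444 A = 0.1101∠177.2° A.
Step 6 — Complex power: S = V·I* = 0.3746 - j7.565 VA.
Step 7 — Real power: P = Re(S) = 0.3746 W.
Step 8 — Reactive power: Q = Im(S) = -7.565 VAR.
Step 9 — Apparent power: |S| = 7.575 VA.
Step 10 — Power factor: PF = P/|S| = 0.04945 (leading).

(a) P = 0.3746 W  (b) Q = -7.565 VAR  (c) S = 7.575 VA  (d) PF = 0.04945 (leading)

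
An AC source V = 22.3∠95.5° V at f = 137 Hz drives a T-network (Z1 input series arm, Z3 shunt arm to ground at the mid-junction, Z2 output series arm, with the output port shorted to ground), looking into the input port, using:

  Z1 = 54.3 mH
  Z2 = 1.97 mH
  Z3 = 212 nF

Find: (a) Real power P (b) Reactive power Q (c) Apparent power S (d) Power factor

Step 1 — Angular frequency: ω = 2π·f = 2π·137 = 860.8 rad/s.
Step 2 — Component impedances:
  Z1: Z = jωL = j·860.8·0.0543 = 0 + j46.74 Ω
  Z2: Z = jωL = j·860.8·0.00197 = 0 + j1.696 Ω
  Z3: Z = 1/(jωC) = -j/(ω·C) = 0 - j5480 Ω
Step 3 — With the output port shorted to ground, the output series arm Z2 runs from the junction to ground; the shunt arm Z3 also runs from the junction to ground. They appear in parallel: Z3 || Z2 = 0 + j1.696 Ω.
Step 4 — Series with input arm Z1: Z_in = Z1 + (Z3 || Z2) = 0 + j48.44 Ω = 48.44∠90.0° Ω.
Step 5 — Source phasor: V = 22.3∠95.5° V = -2.137 + j22.2 V.
Step 6 — Current: I = V / Z = 0.4583 + j0.04413 A = 0.4604∠5.5° A.
Step 7 — Complex power: S = V·I* = 0 + j10.27 VA.
Step 8 — Real power: P = Re(S) = 0 W.
Step 9 — Reactive power: Q = Im(S) = 10.27 VAR.
Step 10 — Apparent power: |S| = 10.27 VA.
Step 11 — Power factor: PF = P/|S| = 0 (lagging).

(a) P = 0 W  (b) Q = 10.27 VAR  (c) S = 10.27 VA  (d) PF = 0 (lagging)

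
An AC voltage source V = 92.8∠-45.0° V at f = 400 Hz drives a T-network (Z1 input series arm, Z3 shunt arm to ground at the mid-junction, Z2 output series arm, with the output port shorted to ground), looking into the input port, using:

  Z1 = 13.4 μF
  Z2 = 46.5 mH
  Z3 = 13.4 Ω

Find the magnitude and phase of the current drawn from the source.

Step 1 — Angular frequency: ω = 2π·f = 2π·400 = 2513 rad/s.
Step 2 — Component impedances:
  Z1: Z = 1/(jωC) = -j/(ω·C) = 0 - j29.69 Ω
  Z2: Z = jωL = j·2513·0.0465 = 0 + j116.9 Ω
  Z3: Z = R = 13.4 Ω
Step 3 — With the output port shorted to ground, the output series arm Z2 runs from the junction to ground; the shunt arm Z3 also runs from the junction to ground. They appear in parallel: Z3 || Z2 = 13.23 + j1.517 Ω.
Step 4 — Series with input arm Z1: Z_in = Z1 + (Z3 || Z2) = 13.23 - j28.18 Ω = 31.13∠-64.9° Ω.
Step 5 — Source phasor: V = 92.8∠-45.0° V = 65.62 - j65.62 V.
Step 6 — Ohm's law: I = V / Z_total = (65.62 - j65.62) / (13.23 - j28.18) = 2.804 + j1.013 A.
Step 7 — Convert to polar: |I| = 2.981 A, ∠I = 19.9°.

I = 2.981∠19.9° A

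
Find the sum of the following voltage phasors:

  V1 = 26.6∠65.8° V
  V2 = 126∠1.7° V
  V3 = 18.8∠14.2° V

Step 1 — Convert each phasor to rectangular form:
  V1 = 26.6·(cos(65.8°) + j·sin(65.8°)) = 10.9 + j24.26 V
  V2 = 126·(cos(1.7°) + j·sin(1.7°)) = 125.9 + j3.738 V
  V3 = 18.8·(cos(14.2°) + j·sin(14.2°)) = 18.23 + j4.612 V
Step 2 — Sum components: V_total = 155.1 + j32.61 V.
Step 3 — Convert to polar: |V_total| = 158.5 V, ∠V_total = 11.9°.

V_total = 158.5∠11.9° V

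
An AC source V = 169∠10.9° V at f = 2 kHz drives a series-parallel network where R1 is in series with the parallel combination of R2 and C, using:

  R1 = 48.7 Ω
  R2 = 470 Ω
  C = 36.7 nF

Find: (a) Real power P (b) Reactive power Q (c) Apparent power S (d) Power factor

Step 1 — Angular frequency: ω = 2π·f = 2π·2000 = 1.257e+04 rad/s.
Step 2 — Component impedances:
  R1: Z = R = 48.7 Ω
  R2: Z = R = 470 Ω
  C: Z = 1/(jωC) = -j/(ω·C) = 0 - j2168 Ω
Step 3 — Parallel branch: R2 || C = 1/(1/R2 + 1/C) = 448.9 - j97.3 Ω.
Step 4 — Series with R1: Z_total = R1 + (R2 || C) = 497.6 - j97.3 Ω = 507∠-11.1° Ω.
Step 5 — Source phasor: V = 169∠10.9° V = 166 + j31.96 V.
Step 6 — Current: I = V / Z = 0.3091 + j0.1247 A = 0.3333∠22.0° A.
Step 7 — Complex power: S = V·I* = 55.28 - j10.81 VA.
Step 8 — Real power: P = Re(S) = 55.28 W.
Step 9 — Reactive power: Q = Im(S) = -10.81 VAR.
Step 10 — Apparent power: |S| = 56.33 VA.
Step 11 — Power factor: PF = P/|S| = 0.9814 (leading).

(a) P = 55.28 W  (b) Q = -10.81 VAR  (c) S = 56.33 VA  (d) PF = 0.9814 (leading)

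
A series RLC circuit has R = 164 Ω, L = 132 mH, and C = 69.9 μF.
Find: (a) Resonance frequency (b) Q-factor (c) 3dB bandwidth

Step 1 — Resonance: ω₀ = 1/√(LC) = 1/√(0.132·6.99e-05) = 329.2 rad/s.
Step 2 — f₀ = ω₀/(2π) = 52.4 Hz.
Step 3 — Series Q: Q = ω₀L/R = 329.2·0.132/164 = 0.265.
Step 4 — Bandwidth: Δω = ω₀/Q = 1242 rad/s; BW = Δω/(2π) = 197.7 Hz.

(a) f₀ = 52.4 Hz  (b) Q = 0.265  (c) BW = 197.7 Hz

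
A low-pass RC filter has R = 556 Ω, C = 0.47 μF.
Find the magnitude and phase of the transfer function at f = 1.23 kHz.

Step 1 — Angular frequency: ω = 2π·1230 = 7728 rad/s.
Step 2 — Transfer function: H(jω) = 1/(1 + jωRC).
Step 3 — Denominator: 1 + jωRC = 1 + j·7728·556·4.7e-07 = 1 + j2.02.
Step 4 — H = 0.1969 - j0.3977.
Step 5 — Magnitude: |H| = 0.4437 (-7.1 dB); phase: φ = -63.7°.

|H| = 0.4437 (-7.1 dB), φ = -63.7°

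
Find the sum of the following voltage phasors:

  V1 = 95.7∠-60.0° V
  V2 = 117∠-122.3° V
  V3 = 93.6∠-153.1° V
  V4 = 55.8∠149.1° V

Step 1 — Convert each phasor to rectangular form:
  V1 = 95.7·(cos(-60.0°) + j·sin(-60.0°)) = 47.85 - j82.88 V
  V2 = 117·(cos(-122.3°) + j·sin(-122.3°)) = -62.52 - j98.9 V
  V3 = 93.6·(cos(-153.1°) + j·sin(-153.1°)) = -83.47 - j42.35 V
  V4 = 55.8·(cos(149.1°) + j·sin(149.1°)) = -47.88 + j28.66 V
Step 2 — Sum components: V_total = -146 - j195.5 V.
Step 3 — Convert to polar: |V_total| = 244 V, ∠V_total = -126.8°.

V_total = 244∠-126.8° V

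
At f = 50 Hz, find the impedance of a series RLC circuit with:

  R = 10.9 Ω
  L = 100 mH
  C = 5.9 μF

Step 1 — Angular frequency: ω = 2π·f = 2π·50 = 314.2 rad/s.
Step 2 — Component impedances:
  R: Z = R = 10.9 Ω
  L: Z = jωL = j·314.2·0.1 = 0 + j31.42 Ω
  C: Z = 1/(jωC) = -j/(ω·C) = 0 - j539.5 Ω
Step 3 — Series combination: Z_total = R + L + C = 10.9 - j508.1 Ω = 508.2∠-88.8° Ω.

Z = 10.9 - j508.1 Ω = 508.2∠-88.8° Ω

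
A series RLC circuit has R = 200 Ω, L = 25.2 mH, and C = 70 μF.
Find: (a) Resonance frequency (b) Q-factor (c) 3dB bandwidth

Step 1 — Resonance: ω₀ = 1/√(LC) = 1/√(0.0252·7e-05) = 752.9 rad/s.
Step 2 — f₀ = ω₀/(2π) = 119.8 Hz.
Step 3 — Series Q: Q = ω₀L/R = 752.9·0.0252/200 = 0.09487.
Step 4 — Bandwidth: Δω = ω₀/Q = 7937 rad/s; BW = Δω/(2π) = 1263 Hz.

(a) f₀ = 119.8 Hz  (b) Q = 0.09487  (c) BW = 1263 Hz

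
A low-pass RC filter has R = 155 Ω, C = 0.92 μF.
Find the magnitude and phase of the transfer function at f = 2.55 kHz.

Step 1 — Angular frequency: ω = 2π·2550 = 1.602e+04 rad/s.
Step 2 — Transfer function: H(jω) = 1/(1 + jωRC).
Step 3 — Denominator: 1 + jωRC = 1 + j·1.602e+04·155·9.2e-07 = 1 + j2.285.
Step 4 — H = 0.1608 - j0.3673.
Step 5 — Magnitude: |H| = 0.401 (-7.9 dB); phase: φ = -66.4°.

|H| = 0.401 (-7.9 dB), φ = -66.4°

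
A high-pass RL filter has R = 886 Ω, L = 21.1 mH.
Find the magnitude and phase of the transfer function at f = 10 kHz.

Step 1 — Angular frequency: ω = 2π·1e+04 = 6.283e+04 rad/s.
Step 2 — Transfer function: H(jω) = jωL/(R + jωL).
Step 3 — Numerator jωL = j·1326; denominator R + jωL = 886 + j1326.
Step 4 — H = 0.6913 + j0.462.
Step 5 — Magnitude: |H| = 0.8314 (-1.6 dB); phase: φ = 33.8°.

|H| = 0.8314 (-1.6 dB), φ = 33.8°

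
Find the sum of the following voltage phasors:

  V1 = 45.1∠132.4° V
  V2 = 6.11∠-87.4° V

Step 1 — Convert each phasor to rectangular form:
  V1 = 45.1·(cos(132.4°) + j·sin(132.4°)) = -30.41 + j33.3 V
  V2 = 6.11·(cos(-87.4°) + j·sin(-87.4°)) = 0.2772 - j6.104 V
Step 2 — Sum components: V_total = -30.13 + j27.2 V.
Step 3 — Convert to polar: |V_total| = 40.59 V, ∠V_total = 137.9°.

V_total = 40.59∠137.9° V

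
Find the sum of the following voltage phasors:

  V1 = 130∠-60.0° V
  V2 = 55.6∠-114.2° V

Step 1 — Convert each phasor to rectangular form:
  V1 = 130·(cos(-60.0°) + j·sin(-60.0°)) = 65 - j112.6 V
  V2 = 55.6·(cos(-114.2°) + j·sin(-114.2°)) = -22.79 - j50.71 V
Step 2 — Sum components: V_total = 42.21 - j163.3 V.
Step 3 — Convert to polar: |V_total| = 168.7 V, ∠V_total = -75.5°.

V_total = 168.7∠-75.5° V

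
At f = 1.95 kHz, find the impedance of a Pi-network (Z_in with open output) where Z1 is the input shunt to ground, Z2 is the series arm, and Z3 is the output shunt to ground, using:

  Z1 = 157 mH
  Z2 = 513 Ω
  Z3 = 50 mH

Step 1 — Angular frequency: ω = 2π·f = 2π·1950 = 1.225e+04 rad/s.
Step 2 — Component impedances:
  Z1: Z = jωL = j·1.225e+04·0.157 = 0 + j1924 Ω
  Z2: Z = R = 513 Ω
  Z3: Z = jωL = j·1.225e+04·0.05 = 0 + j612.6 Ω
Step 3 — With open output, the series arm Z2 and the output shunt Z3 appear in series to ground: Z2 + Z3 = 513 + j612.6 Ω.
Step 4 — Parallel with input shunt Z1: Z_in = Z1 || (Z2 + Z3) = 283.5 + j522 Ω = 594∠61.5° Ω.

Z = 283.5 + j522 Ω = 594∠61.5° Ω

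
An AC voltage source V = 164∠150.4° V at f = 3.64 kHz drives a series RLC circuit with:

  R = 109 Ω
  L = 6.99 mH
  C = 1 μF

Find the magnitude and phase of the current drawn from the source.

Step 1 — Angular frequency: ω = 2π·f = 2π·3640 = 2.287e+04 rad/s.
Step 2 — Component impedances:
  R: Z = R = 109 Ω
  L: Z = jωL = j·2.287e+04·0.00699 = 0 + j159.9 Ω
  C: Z = 1/(jωC) = -j/(ω·C) = 0 - j43.72 Ω
Step 3 — Series combination: Z_total = R + L + C = 109 + j116.1 Ω = 159.3∠46.8° Ω.
Step 4 — Source phasor: V = 164∠150.4° V = -142.6 + j81.01 V.
Step 5 — Ohm's law: I = V / Z_total = (-142.6 + j81.01) / (109 + j116.1) = -0.2418 + j1.001 A.
Step 6 — Convert to polar: |I| = 1.03 A, ∠I = 103.6°.

I = 1.03∠103.6° A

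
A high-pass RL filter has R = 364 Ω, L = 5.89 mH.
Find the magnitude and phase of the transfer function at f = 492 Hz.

Step 1 — Angular frequency: ω = 2π·492 = 3091 rad/s.
Step 2 — Transfer function: H(jω) = jωL/(R + jωL).
Step 3 — Numerator jωL = j·18.21; denominator R + jωL = 364 + j18.21.
Step 4 — H = 0.002496 + j0.0499.
Step 5 — Magnitude: |H| = 0.04996 (-26.0 dB); phase: φ = 87.1°.

|H| = 0.04996 (-26.0 dB), φ = 87.1°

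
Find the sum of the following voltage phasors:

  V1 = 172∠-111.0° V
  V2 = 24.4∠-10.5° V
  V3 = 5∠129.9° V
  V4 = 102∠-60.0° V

Step 1 — Convert each phasor to rectangular form:
  V1 = 172·(cos(-111.0°) + j·sin(-111.0°)) = -61.64 - j160.6 V
  V2 = 24.4·(cos(-10.5°) + j·sin(-10.5°)) = 23.99 - j4.447 V
  V3 = 5·(cos(129.9°) + j·sin(129.9°)) = -3.207 + j3.836 V
  V4 = 102·(cos(-60.0°) + j·sin(-60.0°)) = 51 - j88.33 V
Step 2 — Sum components: V_total = 10.14 - j249.5 V.
Step 3 — Convert to polar: |V_total| = 249.7 V, ∠V_total = -87.7°.

V_total = 249.7∠-87.7° V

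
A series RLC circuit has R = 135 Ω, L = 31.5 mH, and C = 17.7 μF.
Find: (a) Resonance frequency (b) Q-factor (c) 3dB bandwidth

Step 1 — Resonance condition Im(Z)=0 gives ω₀ = 1/√(LC).
Step 2 — ω₀ = 1/√(0.0315·1.77e-05) = 1339 rad/s.
Step 3 — f₀ = ω₀/(2π) = 213.1 Hz.
Step 4 — Series Q: Q = ω₀L/R = 1339·0.0315/135 = 0.3125.
Step 5 — 3dB bandwidth: Δω = ω₀/Q = 4286 rad/s; BW = Δω/(2π) = 682.1 Hz.

(a) f₀ = 213.1 Hz  (b) Q = 0.3125  (c) BW = 682.1 Hz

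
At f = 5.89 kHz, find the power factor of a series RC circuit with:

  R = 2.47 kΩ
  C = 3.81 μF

Step 1 — Angular frequency: ω = 2π·f = 2π·5890 = 3.701e+04 rad/s.
Step 2 — Component impedances:
  R: Z = R = 2470 Ω
  C: Z = 1/(jωC) = -j/(ω·C) = 0 - j7.092 Ω
Step 3 — Series combination: Z_total = R + C = 2470 - j7.092 Ω = 2470∠-0.2° Ω.
Step 4 — Power factor: PF = cos(φ) = Re(Z)/|Z| = 2470/2470 = 1.
Step 5 — Type: Im(Z) = -7.092 ⇒ leading (phase φ = -0.2°).

PF = 1 (leading, φ = -0.2°)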